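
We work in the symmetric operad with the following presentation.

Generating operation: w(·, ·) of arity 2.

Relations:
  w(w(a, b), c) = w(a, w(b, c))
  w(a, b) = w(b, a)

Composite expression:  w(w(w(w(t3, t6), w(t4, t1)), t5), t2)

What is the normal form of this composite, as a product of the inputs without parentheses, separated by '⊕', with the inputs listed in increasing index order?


t1 ⊕ t2 ⊕ t3 ⊕ t4 ⊕ t5 ⊕ t6

With w associative and commutative, the t-input set is all that matters.
w(t3, t6) reduces to t3 ⊕ t6
w(t4, t1) reduces to t4 ⊕ t1
w(w(t3, t6), w(t4, t1)) reduces to t3 ⊕ t6 ⊕ t4 ⊕ t1
w(w(w(t3, t6), w(t4, t1)), t5) reduces to t3 ⊕ t6 ⊕ t4 ⊕ t1 ⊕ t5
w(w(w(w(t3, t6), w(t4, t1)), t5), t2) reduces to t3 ⊕ t6 ⊕ t4 ⊕ t1 ⊕ t5 ⊕ t2
putting the inputs in ascending order: t1 ⊕ t2 ⊕ t3 ⊕ t4 ⊕ t5 ⊕ t6


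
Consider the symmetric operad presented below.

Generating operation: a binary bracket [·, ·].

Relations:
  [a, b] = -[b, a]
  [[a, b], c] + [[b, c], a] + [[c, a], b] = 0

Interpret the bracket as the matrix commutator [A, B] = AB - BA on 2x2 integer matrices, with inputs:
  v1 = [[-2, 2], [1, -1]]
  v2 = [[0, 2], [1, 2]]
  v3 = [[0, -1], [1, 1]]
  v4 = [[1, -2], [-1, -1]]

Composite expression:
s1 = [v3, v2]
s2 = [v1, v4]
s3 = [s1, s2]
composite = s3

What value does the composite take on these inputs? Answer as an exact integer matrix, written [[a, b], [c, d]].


[v3, v2] = [[-3, -4], [-1, 3]]
[v1, v4] = [[0, -2], [1, 0]]
[[v3, v2], [v1, v4]] = [[-6, 12], [6, 6]]

[[-6, 12], [6, 6]]


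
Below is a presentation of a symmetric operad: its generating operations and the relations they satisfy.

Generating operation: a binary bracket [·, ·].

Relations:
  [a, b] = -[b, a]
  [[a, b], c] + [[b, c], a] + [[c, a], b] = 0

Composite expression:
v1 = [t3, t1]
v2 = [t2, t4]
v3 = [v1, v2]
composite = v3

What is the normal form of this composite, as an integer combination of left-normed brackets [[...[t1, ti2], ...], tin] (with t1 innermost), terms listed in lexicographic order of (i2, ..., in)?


-[[[t1, t3], t2], t4] + [[[t1, t3], t4], t2]

Antisymmetry and Jacobi reduce to t1-anchored left-normed brackets.
Composite bracket: [[t3, t1], [t2, t4]]
Under [a, b] = ab - ba we get 8 signed associative words (2^3 = 8).
Coefficients come from the t1-initial words:
  word t1t3t2t4 has sign -1, contributing -[[[t1, t3], t2], t4]
  word t1t3t4t2 has sign +1, contributing +[[[t1, t3], t4], t2]


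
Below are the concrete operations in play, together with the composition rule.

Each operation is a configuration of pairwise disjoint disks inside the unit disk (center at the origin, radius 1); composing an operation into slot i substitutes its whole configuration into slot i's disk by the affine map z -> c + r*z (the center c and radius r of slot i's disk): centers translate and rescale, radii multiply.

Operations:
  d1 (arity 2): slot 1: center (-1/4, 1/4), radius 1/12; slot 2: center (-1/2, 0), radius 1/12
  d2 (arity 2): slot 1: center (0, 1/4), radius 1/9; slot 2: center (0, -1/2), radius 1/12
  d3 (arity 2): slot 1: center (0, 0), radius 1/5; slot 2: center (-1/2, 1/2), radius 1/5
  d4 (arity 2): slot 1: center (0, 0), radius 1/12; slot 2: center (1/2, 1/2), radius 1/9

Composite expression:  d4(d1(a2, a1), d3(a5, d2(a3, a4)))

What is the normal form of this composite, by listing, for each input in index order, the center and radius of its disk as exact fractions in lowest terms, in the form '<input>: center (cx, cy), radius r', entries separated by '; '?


a1: center (-1/24, 0), radius 1/144; a2: center (-1/48, 1/48), radius 1/144; a3: center (4/9, 101/180), radius 1/405; a4: center (4/9, 49/90), radius 1/540; a5: center (1/2, 1/2), radius 1/45

Only the slot chain above each a matters under d4; compose those maps.
tracing a2 down its 2-map path: center (-1/48, 1/48), radius 1/144
tracing a1 down its 2-map path: center (-1/24, 0), radius 1/144
tracing a5 down its 2-map path: center (1/2, 1/2), radius 1/45
tracing a3 down its 3-map path: center (4/9, 101/180), radius 1/405
tracing a4 down its 3-map path: center (4/9, 49/90), radius 1/540


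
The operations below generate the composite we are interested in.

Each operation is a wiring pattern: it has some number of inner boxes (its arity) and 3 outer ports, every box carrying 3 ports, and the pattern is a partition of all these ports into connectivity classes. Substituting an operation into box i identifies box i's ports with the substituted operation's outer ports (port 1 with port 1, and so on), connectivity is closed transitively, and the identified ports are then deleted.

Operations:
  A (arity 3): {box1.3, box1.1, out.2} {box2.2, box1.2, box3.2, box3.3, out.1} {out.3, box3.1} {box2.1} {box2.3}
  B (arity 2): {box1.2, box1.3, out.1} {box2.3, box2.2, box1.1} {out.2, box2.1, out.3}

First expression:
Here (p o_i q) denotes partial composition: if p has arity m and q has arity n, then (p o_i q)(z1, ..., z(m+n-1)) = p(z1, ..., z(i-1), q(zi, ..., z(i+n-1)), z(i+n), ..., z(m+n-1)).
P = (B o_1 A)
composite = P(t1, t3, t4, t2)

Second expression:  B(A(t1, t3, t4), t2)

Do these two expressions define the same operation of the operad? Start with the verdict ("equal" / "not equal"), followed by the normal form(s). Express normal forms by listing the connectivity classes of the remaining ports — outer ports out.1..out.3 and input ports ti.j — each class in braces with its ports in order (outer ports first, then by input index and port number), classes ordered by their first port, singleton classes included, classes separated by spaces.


equal — both sides give {out.1, t1.1, t1.3, t4.1} {out.2, out.3, t2.1} {t1.2, t2.2, t2.3, t3.2, t4.2, t4.3} {t3.1} {t3.3}

The first expression, normalized: {out.1, t1.1, t1.3, t4.1} {out.2, out.3, t2.1} {t1.2, t2.2, t2.3, t3.2, t4.2, t4.3} {t3.1} {t3.3}
The second expression, normalized: {out.1, t1.1, t1.3, t4.1} {out.2, out.3, t2.1} {t1.2, t2.2, t2.3, t3.2, t4.2, t4.3} {t3.1} {t3.3}
Both agree, so they are equal.


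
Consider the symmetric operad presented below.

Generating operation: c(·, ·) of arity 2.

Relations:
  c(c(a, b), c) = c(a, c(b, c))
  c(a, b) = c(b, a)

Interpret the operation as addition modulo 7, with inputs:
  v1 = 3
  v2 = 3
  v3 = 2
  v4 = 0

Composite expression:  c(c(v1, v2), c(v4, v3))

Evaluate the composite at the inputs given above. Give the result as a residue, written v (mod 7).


1 (mod 7)

c(v1, v2) = 6
c(v4, v3) = 2
c(c(v1, v2), c(v4, v3)) = 1


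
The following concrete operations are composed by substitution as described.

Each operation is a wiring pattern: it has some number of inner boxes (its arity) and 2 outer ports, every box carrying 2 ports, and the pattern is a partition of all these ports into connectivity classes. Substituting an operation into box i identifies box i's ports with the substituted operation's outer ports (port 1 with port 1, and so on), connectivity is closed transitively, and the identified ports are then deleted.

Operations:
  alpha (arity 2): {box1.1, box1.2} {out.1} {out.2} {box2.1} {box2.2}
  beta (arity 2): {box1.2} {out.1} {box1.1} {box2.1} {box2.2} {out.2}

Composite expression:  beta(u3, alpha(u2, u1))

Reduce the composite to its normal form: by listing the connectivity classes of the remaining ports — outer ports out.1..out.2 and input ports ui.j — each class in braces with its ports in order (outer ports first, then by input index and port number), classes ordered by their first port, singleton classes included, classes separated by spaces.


Connectivity passes through glued beta-boundaries; trace each wire chain.
stage alpha: inputs (u2, u1), connectivity {out.1} {out.2} {u1.1} {u1.2} {u2.1, u2.2}, out.j its boundary
stage beta: inputs (u3, u2, u1), connectivity {out.1} {out.2} {u1.1} {u1.2} {u2.1, u2.2} {u3.1} {u3.2}, out.j its boundary

{out.1} {out.2} {u1.1} {u1.2} {u2.1, u2.2} {u3.1} {u3.2}


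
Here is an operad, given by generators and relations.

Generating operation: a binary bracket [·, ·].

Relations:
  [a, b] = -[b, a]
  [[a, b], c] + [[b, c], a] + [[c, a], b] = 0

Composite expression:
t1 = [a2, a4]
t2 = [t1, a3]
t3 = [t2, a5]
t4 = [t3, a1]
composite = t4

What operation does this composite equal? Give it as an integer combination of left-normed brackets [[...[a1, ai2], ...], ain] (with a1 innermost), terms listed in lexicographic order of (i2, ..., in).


-[[[[a1, a2], a4], a3], a5] + [[[[a1, a3], a2], a4], a5] - [[[[a1, a3], a4], a2], a5] + [[[[a1, a4], a2], a3], a5] + [[[[a1, a5], a2], a4], a3] - [[[[a1, a5], a3], a2], a4] + [[[[a1, a5], a3], a4], a2] - [[[[a1, a5], a4], a2], a3]

A multilinear Lie element is pinned by a1-initial words (a1 innermost).
Composite bracket: [[[[a2, a4], a3], a5], a1]
Applying ab - ba throughout gives 16 signed words (2^4 = 16).
Collect the words opening with a1:
  a1a2a4a3a5 appears with sign -1, giving the term -[[[[a1, a2], a4], a3], a5]
  a1a3a2a4a5 appears with sign +1, giving the term +[[[[a1, a3], a2], a4], a5]
  a1a3a4a2a5 appears with sign -1, giving the term -[[[[a1, a3], a4], a2], a5]
  a1a4a2a3a5 appears with sign +1, giving the term +[[[[a1, a4], a2], a3], a5]
  a1a5a2a4a3 appears with sign +1, giving the term +[[[[a1, a5], a2], a4], a3]
  a1a5a3a2a4 appears with sign -1, giving the term -[[[[a1, a5], a3], a2], a4]
  a1a5a3a4a2 appears with sign +1, giving the term +[[[[a1, a5], a3], a4], a2]
  a1a5a4a2a3 appears with sign -1, giving the term -[[[[a1, a5], a4], a2], a3]


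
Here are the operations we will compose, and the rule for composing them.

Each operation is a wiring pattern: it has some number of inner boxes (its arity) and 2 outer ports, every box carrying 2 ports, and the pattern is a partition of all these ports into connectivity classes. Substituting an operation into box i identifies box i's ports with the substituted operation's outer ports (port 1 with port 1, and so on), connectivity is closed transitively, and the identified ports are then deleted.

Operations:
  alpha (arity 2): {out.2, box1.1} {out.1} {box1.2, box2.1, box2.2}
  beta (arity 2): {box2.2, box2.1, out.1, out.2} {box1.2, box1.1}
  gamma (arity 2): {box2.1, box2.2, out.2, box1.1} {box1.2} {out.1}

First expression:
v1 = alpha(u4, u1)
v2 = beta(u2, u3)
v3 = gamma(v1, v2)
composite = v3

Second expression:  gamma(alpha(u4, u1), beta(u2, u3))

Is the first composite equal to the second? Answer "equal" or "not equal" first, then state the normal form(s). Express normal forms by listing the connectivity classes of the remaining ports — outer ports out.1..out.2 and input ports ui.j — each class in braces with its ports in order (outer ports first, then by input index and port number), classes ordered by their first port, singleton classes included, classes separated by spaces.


The first expression reduces to {out.1} {out.2, u3.1, u3.2} {u1.1, u1.2, u4.2} {u2.1, u2.2} {u4.1}
The second expression reduces to {out.1} {out.2, u3.1, u3.2} {u1.1, u1.2, u4.2} {u2.1, u2.2} {u4.1}
Same normal form: equal.

equal; both compose to {out.1} {out.2, u3.1, u3.2} {u1.1, u1.2, u4.2} {u2.1, u2.2} {u4.1}


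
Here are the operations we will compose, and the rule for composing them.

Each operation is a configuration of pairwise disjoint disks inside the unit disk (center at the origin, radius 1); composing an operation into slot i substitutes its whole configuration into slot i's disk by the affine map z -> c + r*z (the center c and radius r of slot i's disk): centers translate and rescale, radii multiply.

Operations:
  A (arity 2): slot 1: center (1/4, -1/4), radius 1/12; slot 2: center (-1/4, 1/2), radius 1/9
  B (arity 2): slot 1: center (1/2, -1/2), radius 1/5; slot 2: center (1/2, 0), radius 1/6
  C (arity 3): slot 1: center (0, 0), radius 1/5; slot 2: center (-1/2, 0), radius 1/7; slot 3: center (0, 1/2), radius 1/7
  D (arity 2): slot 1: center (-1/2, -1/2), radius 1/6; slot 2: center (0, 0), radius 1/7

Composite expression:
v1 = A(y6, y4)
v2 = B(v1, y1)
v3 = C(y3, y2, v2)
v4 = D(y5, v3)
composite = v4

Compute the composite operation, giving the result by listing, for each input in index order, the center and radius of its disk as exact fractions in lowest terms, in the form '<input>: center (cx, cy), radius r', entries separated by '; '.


y1: center (1/98, 1/14), radius 1/294; y2: center (-1/14, 0), radius 1/49; y3: center (0, 0), radius 1/35; y4: center (9/980, 31/490), radius 1/2205; y5: center (-1/2, -1/2), radius 1/6; y6: center (11/980, 59/980), radius 1/2940

Nesting under D composes maps z -> c + r*z down each y-path.
input y5: composing its 1 substitution step yields center (-1/2, -1/2), radius 1/6
input y3: composing its 2 substitution steps yields center (0, 0), radius 1/35
input y2: composing its 2 substitution steps yields center (-1/14, 0), radius 1/49
input y6: composing its 4 substitution steps yields center (11/980, 59/980), radius 1/2940
input y4: composing its 4 substitution steps yields center (9/980, 31/490), radius 1/2205
input y1: composing its 3 substitution steps yields center (1/98, 1/14), radius 1/294


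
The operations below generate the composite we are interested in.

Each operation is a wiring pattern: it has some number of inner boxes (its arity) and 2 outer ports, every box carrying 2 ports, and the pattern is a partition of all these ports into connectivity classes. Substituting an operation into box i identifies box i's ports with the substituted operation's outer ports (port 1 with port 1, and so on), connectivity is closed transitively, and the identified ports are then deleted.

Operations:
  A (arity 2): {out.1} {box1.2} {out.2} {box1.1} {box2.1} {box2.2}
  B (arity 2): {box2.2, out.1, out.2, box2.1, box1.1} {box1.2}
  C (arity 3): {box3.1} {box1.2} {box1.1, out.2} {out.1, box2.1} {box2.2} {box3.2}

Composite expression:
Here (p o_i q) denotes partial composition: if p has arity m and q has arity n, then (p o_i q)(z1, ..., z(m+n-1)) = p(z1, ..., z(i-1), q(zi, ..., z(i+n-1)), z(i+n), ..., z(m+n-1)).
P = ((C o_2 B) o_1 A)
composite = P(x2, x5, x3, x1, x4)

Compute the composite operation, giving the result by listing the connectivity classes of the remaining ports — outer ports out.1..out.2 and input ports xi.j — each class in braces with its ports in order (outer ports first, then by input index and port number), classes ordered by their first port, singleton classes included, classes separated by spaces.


{out.1, x1.1, x1.2, x3.1} {out.2} {x2.1} {x2.2} {x3.2} {x4.1} {x4.2} {x5.1} {x5.2}


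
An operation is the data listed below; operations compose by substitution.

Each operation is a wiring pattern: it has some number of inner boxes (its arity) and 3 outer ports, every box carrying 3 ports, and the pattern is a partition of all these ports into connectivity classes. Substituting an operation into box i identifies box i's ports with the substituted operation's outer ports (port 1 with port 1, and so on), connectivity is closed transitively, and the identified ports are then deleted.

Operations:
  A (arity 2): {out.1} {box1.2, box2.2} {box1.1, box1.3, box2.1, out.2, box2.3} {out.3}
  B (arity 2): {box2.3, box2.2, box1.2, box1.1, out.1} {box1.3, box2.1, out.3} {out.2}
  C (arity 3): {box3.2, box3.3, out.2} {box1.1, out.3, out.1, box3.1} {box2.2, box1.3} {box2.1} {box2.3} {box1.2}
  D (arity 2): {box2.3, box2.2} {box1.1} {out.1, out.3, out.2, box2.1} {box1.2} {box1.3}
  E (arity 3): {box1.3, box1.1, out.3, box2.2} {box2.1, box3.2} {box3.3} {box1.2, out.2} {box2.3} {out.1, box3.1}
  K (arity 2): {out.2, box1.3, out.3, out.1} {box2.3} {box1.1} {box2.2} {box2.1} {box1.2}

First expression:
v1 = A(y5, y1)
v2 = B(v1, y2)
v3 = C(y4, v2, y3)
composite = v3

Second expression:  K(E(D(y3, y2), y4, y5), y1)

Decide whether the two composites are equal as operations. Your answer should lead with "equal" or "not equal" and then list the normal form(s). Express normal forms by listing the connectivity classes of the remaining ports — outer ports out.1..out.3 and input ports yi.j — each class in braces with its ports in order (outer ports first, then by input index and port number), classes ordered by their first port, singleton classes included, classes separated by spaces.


not equal; the first gives {out.1, out.3, y3.1, y4.1} {out.2, y3.2, y3.3} {y1.1, y1.3, y2.2, y2.3, y5.1, y5.3} {y1.2, y5.2} {y2.1} {y4.2} {y4.3} and the second {out.1, out.2, out.3, y2.1, y4.2} {y1.1} {y1.2} {y1.3} {y2.2, y2.3} {y3.1} {y3.2} {y3.3} {y4.1, y5.2} {y4.3} {y5.1} {y5.3}

Reducing the first expression gives {out.1, out.3, y3.1, y4.1} {out.2, y3.2, y3.3} {y1.1, y1.3, y2.2, y2.3, y5.1, y5.3} {y1.2, y5.2} {y2.1} {y4.2} {y4.3}
Reducing the second expression gives {out.1, out.2, out.3, y2.1, y4.2} {y1.1} {y1.2} {y1.3} {y2.2, y2.3} {y3.1} {y3.2} {y3.3} {y4.1, y5.2} {y4.3} {y5.1} {y5.3}
Distinct normal forms: not equal.


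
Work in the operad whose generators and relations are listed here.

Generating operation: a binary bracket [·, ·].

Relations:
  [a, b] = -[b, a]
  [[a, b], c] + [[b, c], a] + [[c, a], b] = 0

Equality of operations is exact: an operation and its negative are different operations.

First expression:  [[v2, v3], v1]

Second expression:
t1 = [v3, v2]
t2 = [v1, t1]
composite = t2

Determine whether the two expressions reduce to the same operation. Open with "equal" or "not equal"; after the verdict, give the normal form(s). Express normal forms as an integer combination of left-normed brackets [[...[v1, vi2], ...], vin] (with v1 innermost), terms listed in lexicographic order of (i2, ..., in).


equal; the common form is -[[v1, v2], v3] + [[v1, v3], v2]


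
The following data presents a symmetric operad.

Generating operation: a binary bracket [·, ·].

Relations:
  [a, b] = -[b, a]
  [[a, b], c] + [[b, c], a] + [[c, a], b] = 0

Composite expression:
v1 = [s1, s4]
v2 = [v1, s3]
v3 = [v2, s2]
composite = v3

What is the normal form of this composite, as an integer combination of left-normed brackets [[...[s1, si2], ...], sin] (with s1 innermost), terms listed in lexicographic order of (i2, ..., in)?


Antisymmetry and Jacobi reduce to s1-anchored left-normed brackets.
Composite bracket: [[[s1, s4], s3], s2]
Full expansion: 8 signed words from ab - ba (2^3 = 8).
Coefficients come from the s1-initial words:
  sign of s1s4s3s2 is +1, so it contributes +[[[s1, s4], s3], s2]

[[[s1, s4], s3], s2]


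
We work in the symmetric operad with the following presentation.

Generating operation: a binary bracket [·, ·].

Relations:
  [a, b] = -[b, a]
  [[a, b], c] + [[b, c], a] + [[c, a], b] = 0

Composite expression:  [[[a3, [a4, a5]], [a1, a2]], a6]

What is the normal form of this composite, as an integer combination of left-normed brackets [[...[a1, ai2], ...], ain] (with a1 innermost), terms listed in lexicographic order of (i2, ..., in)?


A multilinear Lie element is pinned by a1-initial words (a1 innermost).
Composite bracket: [[[a3, [a4, a5]], [a1, a2]], a6]
Full expansion: 32 signed words from ab - ba (2^5 = 32).
Only words starting with a1 matter:
  a1a2a3a4a5a6 (sign -1) contributes -[[[[[a1, a2], a3], a4], a5], a6]
  a1a2a3a5a4a6 (sign +1) contributes +[[[[[a1, a2], a3], a5], a4], a6]
  a1a2a4a5a3a6 (sign +1) contributes +[[[[[a1, a2], a4], a5], a3], a6]
  a1a2a5a4a3a6 (sign -1) contributes -[[[[[a1, a2], a5], a4], a3], a6]

-[[[[[a1, a2], a3], a4], a5], a6] + [[[[[a1, a2], a3], a5], a4], a6] + [[[[[a1, a2], a4], a5], a3], a6] - [[[[[a1, a2], a5], a4], a3], a6]


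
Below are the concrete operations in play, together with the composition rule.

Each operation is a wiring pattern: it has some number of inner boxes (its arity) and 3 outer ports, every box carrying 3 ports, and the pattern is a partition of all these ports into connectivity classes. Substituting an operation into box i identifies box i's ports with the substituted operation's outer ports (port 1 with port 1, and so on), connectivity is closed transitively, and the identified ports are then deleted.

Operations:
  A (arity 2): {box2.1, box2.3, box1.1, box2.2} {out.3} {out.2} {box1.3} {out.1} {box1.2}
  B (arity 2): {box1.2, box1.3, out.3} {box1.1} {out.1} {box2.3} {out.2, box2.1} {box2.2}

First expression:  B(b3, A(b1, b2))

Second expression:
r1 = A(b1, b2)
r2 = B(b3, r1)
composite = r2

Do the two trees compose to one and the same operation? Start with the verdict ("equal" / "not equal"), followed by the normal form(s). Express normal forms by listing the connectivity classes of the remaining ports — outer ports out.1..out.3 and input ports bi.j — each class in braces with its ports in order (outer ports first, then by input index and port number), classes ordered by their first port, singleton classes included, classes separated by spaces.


equal; the common form is {out.1} {out.2} {out.3, b3.2, b3.3} {b1.1, b2.1, b2.2, b2.3} {b1.2} {b1.3} {b3.1}

The first expression, normalized: {out.1} {out.2} {out.3, b3.2, b3.3} {b1.1, b2.1, b2.2, b2.3} {b1.2} {b1.3} {b3.1}
The second expression, normalized: {out.1} {out.2} {out.3, b3.2, b3.3} {b1.1, b2.1, b2.2, b2.3} {b1.2} {b1.3} {b3.1}
The forms coincide; equal.


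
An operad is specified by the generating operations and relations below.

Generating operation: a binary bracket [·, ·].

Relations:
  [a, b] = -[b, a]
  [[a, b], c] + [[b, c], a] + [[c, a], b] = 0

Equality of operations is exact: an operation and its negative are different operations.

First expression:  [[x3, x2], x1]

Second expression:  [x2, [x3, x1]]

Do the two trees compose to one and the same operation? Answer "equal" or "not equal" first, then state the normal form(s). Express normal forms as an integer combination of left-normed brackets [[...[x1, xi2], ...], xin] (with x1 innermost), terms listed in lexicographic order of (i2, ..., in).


The first expression, normalized: [[x1, x2], x3] - [[x1, x3], x2]
The second expression, normalized: [[x1, x3], x2]
Different reductions; not equal.

not equal; first: [[x1, x2], x3] - [[x1, x3], x2]; second: [[x1, x3], x2]


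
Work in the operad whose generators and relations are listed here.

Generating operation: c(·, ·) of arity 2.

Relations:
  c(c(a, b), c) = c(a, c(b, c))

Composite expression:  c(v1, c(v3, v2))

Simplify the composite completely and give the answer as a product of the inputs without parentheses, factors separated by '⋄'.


v1 ⋄ v3 ⋄ v2

Key point: c is associative — brackets drop, the v-order remains.
c(v3, v2) flattens to v3 ⋄ v2
c(v1, c(v3, v2)) flattens to v1 ⋄ v3 ⋄ v2


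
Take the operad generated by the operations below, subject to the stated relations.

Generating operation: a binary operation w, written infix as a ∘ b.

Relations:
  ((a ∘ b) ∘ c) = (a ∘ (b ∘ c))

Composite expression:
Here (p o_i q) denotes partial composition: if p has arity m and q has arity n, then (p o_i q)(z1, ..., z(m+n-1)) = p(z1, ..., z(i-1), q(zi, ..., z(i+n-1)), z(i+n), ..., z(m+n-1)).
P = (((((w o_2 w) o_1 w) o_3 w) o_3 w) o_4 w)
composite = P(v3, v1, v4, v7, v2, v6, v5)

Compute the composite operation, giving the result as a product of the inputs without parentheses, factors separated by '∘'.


v3 ∘ v1 ∘ v4 ∘ v7 ∘ v2 ∘ v6 ∘ v5


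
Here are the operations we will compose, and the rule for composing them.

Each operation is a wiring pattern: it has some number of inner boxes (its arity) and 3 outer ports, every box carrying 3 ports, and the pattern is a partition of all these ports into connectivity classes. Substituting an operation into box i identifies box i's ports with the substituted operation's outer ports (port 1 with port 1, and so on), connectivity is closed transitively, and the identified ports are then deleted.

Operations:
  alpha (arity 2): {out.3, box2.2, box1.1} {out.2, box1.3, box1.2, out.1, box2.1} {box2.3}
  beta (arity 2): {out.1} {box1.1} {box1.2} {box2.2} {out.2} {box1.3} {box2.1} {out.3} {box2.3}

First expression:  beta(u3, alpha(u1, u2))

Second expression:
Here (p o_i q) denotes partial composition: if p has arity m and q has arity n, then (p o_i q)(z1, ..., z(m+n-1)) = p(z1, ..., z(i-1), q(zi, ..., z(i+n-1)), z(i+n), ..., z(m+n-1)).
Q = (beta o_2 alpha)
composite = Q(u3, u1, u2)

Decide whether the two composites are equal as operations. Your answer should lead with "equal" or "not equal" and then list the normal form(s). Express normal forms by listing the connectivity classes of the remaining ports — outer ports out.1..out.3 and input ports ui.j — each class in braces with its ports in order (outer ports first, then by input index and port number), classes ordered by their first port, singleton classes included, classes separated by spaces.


equal — both sides give {out.1} {out.2} {out.3} {u1.1, u2.2} {u1.2, u1.3, u2.1} {u2.3} {u3.1} {u3.2} {u3.3}

The first composite normalizes to {out.1} {out.2} {out.3} {u1.1, u2.2} {u1.2, u1.3, u2.1} {u2.3} {u3.1} {u3.2} {u3.3}
The second composite normalizes to {out.1} {out.2} {out.3} {u1.1, u2.2} {u1.2, u1.3, u2.1} {u2.3} {u3.1} {u3.2} {u3.3}
Same normal form: equal.


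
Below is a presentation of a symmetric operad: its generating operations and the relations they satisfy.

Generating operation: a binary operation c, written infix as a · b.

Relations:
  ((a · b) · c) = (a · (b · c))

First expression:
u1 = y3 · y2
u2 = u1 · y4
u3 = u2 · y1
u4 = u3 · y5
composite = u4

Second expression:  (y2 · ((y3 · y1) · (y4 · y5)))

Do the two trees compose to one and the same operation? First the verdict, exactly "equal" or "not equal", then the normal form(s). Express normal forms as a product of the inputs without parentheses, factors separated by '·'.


The first expression reduces to y3 · y2 · y4 · y1 · y5
The second expression reduces to y2 · y3 · y1 · y4 · y5
Distinct normal forms: not equal.

not equal — first y3 · y2 · y4 · y1 · y5, second y2 · y3 · y1 · y4 · y5


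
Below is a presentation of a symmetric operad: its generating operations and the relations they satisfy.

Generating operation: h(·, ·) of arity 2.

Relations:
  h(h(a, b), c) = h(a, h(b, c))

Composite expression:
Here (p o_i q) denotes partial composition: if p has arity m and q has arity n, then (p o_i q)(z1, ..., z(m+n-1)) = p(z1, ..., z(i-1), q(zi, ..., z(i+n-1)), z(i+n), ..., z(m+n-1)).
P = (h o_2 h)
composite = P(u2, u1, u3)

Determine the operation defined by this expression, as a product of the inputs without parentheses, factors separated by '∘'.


Under associativity of h, the answer is the u's in reading order.
h(u1, u3) reduces to u1 ∘ u3
h(u2, h(u1, u3)) reduces to u2 ∘ u1 ∘ u3

u2 ∘ u1 ∘ u3


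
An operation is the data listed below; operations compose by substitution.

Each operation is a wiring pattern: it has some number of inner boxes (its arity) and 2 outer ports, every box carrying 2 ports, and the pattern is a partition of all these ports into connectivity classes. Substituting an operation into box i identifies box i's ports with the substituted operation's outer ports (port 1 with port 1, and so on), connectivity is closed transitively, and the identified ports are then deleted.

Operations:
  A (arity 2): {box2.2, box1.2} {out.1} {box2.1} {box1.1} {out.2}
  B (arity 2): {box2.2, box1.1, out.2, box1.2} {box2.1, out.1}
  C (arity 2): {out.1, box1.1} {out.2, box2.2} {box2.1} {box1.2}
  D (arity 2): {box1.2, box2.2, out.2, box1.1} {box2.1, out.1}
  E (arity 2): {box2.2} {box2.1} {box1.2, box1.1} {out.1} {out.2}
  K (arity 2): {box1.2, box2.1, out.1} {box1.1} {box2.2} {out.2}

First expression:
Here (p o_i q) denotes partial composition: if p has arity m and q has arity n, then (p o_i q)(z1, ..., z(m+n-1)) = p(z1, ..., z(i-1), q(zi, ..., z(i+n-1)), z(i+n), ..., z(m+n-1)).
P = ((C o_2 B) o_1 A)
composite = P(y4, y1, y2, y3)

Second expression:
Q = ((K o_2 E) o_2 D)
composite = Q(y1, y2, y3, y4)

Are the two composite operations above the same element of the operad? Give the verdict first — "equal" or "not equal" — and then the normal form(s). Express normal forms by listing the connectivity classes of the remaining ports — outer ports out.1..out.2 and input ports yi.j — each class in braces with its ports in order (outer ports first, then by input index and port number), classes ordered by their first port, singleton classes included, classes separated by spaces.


not equal; first: {out.1} {out.2, y2.1, y2.2, y3.2} {y1.1} {y1.2, y4.2} {y3.1} {y4.1}; second: {out.1, y1.2} {out.2} {y1.1} {y2.1, y2.2, y3.1, y3.2} {y4.1} {y4.2}

Reducing the first expression gives {out.1} {out.2, y2.1, y2.2, y3.2} {y1.1} {y1.2, y4.2} {y3.1} {y4.1}
Reducing the second expression gives {out.1, y1.2} {out.2} {y1.1} {y2.1, y2.2, y3.1, y3.2} {y4.1} {y4.2}
No match — not equal.


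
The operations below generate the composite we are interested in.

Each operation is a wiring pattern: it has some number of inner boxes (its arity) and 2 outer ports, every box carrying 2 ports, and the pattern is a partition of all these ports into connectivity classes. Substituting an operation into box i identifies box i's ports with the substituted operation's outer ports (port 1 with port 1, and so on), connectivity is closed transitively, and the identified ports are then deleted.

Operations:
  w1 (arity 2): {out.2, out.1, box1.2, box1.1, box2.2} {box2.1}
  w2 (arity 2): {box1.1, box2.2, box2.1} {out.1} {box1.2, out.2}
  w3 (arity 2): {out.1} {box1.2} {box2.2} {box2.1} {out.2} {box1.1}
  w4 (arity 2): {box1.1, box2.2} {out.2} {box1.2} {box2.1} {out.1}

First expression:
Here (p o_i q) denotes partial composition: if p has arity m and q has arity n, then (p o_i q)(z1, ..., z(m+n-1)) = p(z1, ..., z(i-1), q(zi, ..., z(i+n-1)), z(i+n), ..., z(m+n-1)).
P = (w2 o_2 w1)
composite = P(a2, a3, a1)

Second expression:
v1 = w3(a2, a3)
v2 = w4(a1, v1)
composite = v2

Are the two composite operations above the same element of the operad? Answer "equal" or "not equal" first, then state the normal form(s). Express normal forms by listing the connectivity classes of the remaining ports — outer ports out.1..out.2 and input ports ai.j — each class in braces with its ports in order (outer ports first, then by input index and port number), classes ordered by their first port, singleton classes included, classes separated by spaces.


not equal — first {out.1} {out.2, a2.2} {a1.1} {a1.2, a2.1, a3.1, a3.2}, second {out.1} {out.2} {a1.1} {a1.2} {a2.1} {a2.2} {a3.1} {a3.2}

The first expression, normalized: {out.1} {out.2, a2.2} {a1.1} {a1.2, a2.1, a3.1, a3.2}
The second expression, normalized: {out.1} {out.2} {a1.1} {a1.2} {a2.1} {a2.2} {a3.1} {a3.2}
They disagree, so not equal.


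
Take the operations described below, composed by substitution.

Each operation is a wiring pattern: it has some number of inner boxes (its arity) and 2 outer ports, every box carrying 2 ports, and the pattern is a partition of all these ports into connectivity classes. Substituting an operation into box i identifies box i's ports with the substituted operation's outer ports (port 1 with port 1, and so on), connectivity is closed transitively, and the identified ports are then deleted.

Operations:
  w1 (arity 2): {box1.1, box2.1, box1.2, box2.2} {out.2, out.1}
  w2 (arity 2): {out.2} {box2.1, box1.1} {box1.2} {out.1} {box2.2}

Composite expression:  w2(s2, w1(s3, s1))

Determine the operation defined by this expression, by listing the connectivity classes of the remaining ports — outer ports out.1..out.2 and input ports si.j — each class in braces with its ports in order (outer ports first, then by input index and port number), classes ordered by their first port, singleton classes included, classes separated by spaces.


{out.1} {out.2} {s1.1, s1.2, s3.1, s3.2} {s2.1} {s2.2}

Reachability decides: close wires over w2-identified ports.
the subtree at w1 composes to {out.1, out.2} {s1.1, s1.2, s3.1, s3.2} on (s3, s1); out.j = own outer ports
the subtree at w2 composes to {out.1} {out.2} {s1.1, s1.2, s3.1, s3.2} {s2.1} {s2.2} on (s2, s3, s1); out.j = own outer ports


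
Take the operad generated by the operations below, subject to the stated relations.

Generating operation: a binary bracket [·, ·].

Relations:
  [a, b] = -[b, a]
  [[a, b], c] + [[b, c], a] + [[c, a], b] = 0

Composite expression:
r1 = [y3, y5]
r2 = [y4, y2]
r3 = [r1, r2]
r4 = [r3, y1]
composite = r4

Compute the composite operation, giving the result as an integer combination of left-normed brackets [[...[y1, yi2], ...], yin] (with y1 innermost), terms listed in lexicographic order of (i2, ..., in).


-[[[[y1, y2], y4], y3], y5] + [[[[y1, y2], y4], y5], y3] + [[[[y1, y3], y5], y2], y4] - [[[[y1, y3], y5], y4], y2] + [[[[y1, y4], y2], y3], y5] - [[[[y1, y4], y2], y5], y3] - [[[[y1, y5], y3], y2], y4] + [[[[y1, y5], y3], y4], y2]


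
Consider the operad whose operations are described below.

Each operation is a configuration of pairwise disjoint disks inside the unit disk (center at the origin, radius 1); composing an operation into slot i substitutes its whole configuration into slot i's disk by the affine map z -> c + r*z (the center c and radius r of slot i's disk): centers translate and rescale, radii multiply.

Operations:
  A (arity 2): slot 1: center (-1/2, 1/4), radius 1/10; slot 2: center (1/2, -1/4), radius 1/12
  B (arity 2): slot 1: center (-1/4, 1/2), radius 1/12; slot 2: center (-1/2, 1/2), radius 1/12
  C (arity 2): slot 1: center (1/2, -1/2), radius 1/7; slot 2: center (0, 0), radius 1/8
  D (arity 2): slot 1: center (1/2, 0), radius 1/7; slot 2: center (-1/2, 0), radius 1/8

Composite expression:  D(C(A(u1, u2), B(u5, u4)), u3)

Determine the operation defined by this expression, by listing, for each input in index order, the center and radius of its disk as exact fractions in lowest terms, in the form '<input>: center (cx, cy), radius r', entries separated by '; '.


u1: center (55/98, -13/196), radius 1/490; u2: center (57/98, -15/196), radius 1/588; u3: center (-1/2, 0), radius 1/8; u4: center (55/112, 1/112), radius 1/672; u5: center (111/224, 1/112), radius 1/672

Only the slot chain above each u matters under D; compose those maps.
tracing u1 down its 3-map path: center (55/98, -13/196), radius 1/490
tracing u2 down its 3-map path: center (57/98, -15/196), radius 1/588
tracing u5 down its 3-map path: center (111/224, 1/112), radius 1/672
tracing u4 down its 3-map path: center (55/112, 1/112), radius 1/672
tracing u3 down its 1-map path: center (-1/2, 0), radius 1/8


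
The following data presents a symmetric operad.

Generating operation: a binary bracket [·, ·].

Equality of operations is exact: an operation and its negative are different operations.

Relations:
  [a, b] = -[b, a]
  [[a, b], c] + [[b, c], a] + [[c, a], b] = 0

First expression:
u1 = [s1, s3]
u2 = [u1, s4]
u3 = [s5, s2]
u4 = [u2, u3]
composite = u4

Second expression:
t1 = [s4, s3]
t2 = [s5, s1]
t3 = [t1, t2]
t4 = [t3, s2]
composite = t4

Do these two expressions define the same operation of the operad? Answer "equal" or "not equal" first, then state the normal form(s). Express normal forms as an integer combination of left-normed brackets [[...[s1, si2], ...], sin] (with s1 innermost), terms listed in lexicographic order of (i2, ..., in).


Normal form of the first expression: -[[[[s1, s3], s4], s2], s5] + [[[[s1, s3], s4], s5], s2]
Normal form of the second expression: -[[[[s1, s5], s3], s4], s2] + [[[[s1, s5], s4], s3], s2]
No match — not equal.

not equal; first: -[[[[s1, s3], s4], s2], s5] + [[[[s1, s3], s4], s5], s2]; second: -[[[[s1, s5], s3], s4], s2] + [[[[s1, s5], s4], s3], s2]


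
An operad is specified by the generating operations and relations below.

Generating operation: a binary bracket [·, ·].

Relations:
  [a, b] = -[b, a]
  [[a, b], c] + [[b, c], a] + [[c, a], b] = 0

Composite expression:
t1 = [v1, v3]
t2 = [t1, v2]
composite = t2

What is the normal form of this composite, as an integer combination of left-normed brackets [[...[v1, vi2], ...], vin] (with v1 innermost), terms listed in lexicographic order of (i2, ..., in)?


[[v1, v3], v2]

Skip Jacobi rewriting: expand, keep v1-initial words, read off terms.
Composite bracket: [[v1, v3], v2]
The bracket unfolds into 4 signed words via [a, b] = ab - ba (2^2 = 4).
The v1-initial words carry the normal form:
  from v1v3v2, sign +1: term +[[v1, v3], v2]


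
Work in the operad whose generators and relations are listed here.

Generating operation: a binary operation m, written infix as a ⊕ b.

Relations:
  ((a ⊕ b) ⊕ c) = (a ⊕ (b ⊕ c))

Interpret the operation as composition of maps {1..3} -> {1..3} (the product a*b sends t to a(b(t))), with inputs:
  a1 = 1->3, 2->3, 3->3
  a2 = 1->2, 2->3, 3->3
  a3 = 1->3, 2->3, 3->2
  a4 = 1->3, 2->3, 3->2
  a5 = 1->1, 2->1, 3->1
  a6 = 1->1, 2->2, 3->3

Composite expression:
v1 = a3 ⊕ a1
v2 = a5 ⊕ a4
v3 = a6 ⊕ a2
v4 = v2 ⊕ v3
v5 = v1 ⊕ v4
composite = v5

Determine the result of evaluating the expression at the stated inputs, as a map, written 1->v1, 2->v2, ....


(a3 ⊕ a1) = 1->2, 2->2, 3->2
(a5 ⊕ a4) = 1->1, 2->1, 3->1
(a6 ⊕ a2) = 1->2, 2->3, 3->3
((a5 ⊕ a4) ⊕ (a6 ⊕ a2)) = 1->1, 2->1, 3->1
((a3 ⊕ a1) ⊕ ((a5 ⊕ a4) ⊕ (a6 ⊕ a2))) = 1->2, 2->2, 3->2

1->2, 2->2, 3->2


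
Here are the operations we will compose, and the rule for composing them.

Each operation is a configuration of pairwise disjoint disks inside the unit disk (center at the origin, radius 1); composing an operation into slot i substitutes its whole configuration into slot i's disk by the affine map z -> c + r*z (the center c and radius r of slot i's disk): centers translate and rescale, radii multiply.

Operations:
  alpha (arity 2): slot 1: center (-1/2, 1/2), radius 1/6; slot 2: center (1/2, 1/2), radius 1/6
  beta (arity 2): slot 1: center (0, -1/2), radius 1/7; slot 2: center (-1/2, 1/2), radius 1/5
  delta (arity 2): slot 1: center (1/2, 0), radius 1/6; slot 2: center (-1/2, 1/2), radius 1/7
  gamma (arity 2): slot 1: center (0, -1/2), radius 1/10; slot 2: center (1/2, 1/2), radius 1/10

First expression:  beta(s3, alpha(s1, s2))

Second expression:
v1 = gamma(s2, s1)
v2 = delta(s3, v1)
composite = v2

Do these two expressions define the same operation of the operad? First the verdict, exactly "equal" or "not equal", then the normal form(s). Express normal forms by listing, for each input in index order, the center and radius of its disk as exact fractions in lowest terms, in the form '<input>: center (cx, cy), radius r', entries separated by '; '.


not equal; first: s1: center (-3/5, 3/5), radius 1/30; s2: center (-2/5, 3/5), radius 1/30; s3: center (0, -1/2), radius 1/7; second: s1: center (-3/7, 4/7), radius 1/70; s2: center (-1/2, 3/7), radius 1/70; s3: center (1/2, 0), radius 1/6

The first expression reduces to s1: center (-3/5, 3/5), radius 1/30; s2: center (-2/5, 3/5), radius 1/30; s3: center (0, -1/2), radius 1/7
The second expression reduces to s1: center (-3/7, 4/7), radius 1/70; s2: center (-1/2, 3/7), radius 1/70; s3: center (1/2, 0), radius 1/6
The normal forms differ: not equal.


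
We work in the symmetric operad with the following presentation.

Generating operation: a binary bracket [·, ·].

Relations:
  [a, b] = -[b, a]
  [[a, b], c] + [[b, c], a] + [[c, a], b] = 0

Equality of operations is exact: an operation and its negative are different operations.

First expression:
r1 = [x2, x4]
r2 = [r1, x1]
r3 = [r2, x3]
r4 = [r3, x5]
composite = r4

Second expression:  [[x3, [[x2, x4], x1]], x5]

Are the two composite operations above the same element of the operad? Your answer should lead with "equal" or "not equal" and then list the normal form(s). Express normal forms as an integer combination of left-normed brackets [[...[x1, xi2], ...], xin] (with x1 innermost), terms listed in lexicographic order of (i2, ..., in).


not equal: they reduce to -[[[[x1, x2], x4], x3], x5] + [[[[x1, x4], x2], x3], x5] and [[[[x1, x2], x4], x3], x5] - [[[[x1, x4], x2], x3], x5]

Reducing the first expression gives -[[[[x1, x2], x4], x3], x5] + [[[[x1, x4], x2], x3], x5]
Reducing the second expression gives [[[[x1, x2], x4], x3], x5] - [[[[x1, x4], x2], x3], x5]
No match — not equal.


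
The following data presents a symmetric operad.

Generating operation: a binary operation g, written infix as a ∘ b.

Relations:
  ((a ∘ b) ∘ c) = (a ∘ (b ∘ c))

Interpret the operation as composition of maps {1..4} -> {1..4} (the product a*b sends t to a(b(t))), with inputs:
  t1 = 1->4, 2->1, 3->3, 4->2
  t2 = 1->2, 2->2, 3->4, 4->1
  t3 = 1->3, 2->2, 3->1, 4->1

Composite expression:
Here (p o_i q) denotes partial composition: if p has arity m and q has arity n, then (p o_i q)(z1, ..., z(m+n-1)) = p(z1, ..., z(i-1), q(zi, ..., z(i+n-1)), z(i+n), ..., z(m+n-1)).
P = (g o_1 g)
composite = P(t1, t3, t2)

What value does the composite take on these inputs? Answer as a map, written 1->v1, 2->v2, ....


1->1, 2->1, 3->4, 4->3

(t1 ∘ t3) = 1->3, 2->1, 3->4, 4->4
((t1 ∘ t3) ∘ t2) = 1->1, 2->1, 3->4, 4->3
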